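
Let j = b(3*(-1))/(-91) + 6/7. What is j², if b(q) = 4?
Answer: 5476/8281 ≈ 0.66127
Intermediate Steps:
j = 74/91 (j = 4/(-91) + 6/7 = 4*(-1/91) + 6*(⅐) = -4/91 + 6/7 = 74/91 ≈ 0.81319)
j² = (74/91)² = 5476/8281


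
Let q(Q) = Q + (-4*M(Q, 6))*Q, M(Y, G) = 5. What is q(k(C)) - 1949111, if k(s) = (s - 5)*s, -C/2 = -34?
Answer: -2030507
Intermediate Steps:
C = 68 (C = -2*(-34) = 68)
k(s) = s*(-5 + s) (k(s) = (-5 + s)*s = s*(-5 + s))
q(Q) = -19*Q (q(Q) = Q + (-4*5)*Q = Q - 20*Q = -19*Q)
q(k(C)) - 1949111 = -1292*(-5 + 68) - 1949111 = -1292*63 - 1949111 = -19*4284 - 1949111 = -81396 - 1949111 = -2030507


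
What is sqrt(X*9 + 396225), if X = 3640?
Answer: 3*sqrt(47665) ≈ 654.97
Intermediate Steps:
sqrt(X*9 + 396225) = sqrt(3640*9 + 396225) = sqrt(32760 + 396225) = sqrt(428985) = 3*sqrt(47665)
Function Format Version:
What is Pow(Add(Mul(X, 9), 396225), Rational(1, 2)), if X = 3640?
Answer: Mul(3, Pow(47665, Rational(1, 2))) ≈ 654.97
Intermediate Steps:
Pow(Add(Mul(X, 9), 396225), Rational(1, 2)) = Pow(Add(Mul(3640, 9), 396225), Rational(1, 2)) = Pow(Add(32760, 396225), Rational(1, 2)) = Pow(428985, Rational(1, 2)) = Mul(3, Pow(47665, Rational(1, 2)))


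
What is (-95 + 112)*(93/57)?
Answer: 527/19 ≈ 27.737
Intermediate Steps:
(-95 + 112)*(93/57) = 17*(93*(1/57)) = 17*(31/19) = 527/19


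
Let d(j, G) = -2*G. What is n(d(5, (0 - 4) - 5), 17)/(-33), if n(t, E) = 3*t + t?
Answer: -24/11 ≈ -2.1818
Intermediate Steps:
n(t, E) = 4*t
n(d(5, (0 - 4) - 5), 17)/(-33) = (4*(-2*((0 - 4) - 5)))/(-33) = -4*(-2*(-4 - 5))/33 = -4*(-2*(-9))/33 = -4*18/33 = -1/33*72 = -24/11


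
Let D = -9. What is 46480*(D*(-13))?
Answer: 5438160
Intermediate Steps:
46480*(D*(-13)) = 46480*(-9*(-13)) = 46480*117 = 5438160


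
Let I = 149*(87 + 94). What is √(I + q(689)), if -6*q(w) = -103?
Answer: √971502/6 ≈ 164.27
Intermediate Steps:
q(w) = 103/6 (q(w) = -⅙*(-103) = 103/6)
I = 26969 (I = 149*181 = 26969)
√(I + q(689)) = √(26969 + 103/6) = √(161917/6) = √971502/6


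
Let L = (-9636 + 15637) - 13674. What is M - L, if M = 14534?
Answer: 22207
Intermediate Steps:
L = -7673 (L = 6001 - 13674 = -7673)
M - L = 14534 - 1*(-7673) = 14534 + 7673 = 22207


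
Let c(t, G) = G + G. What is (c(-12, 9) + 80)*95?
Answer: 9310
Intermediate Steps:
c(t, G) = 2*G
(c(-12, 9) + 80)*95 = (2*9 + 80)*95 = (18 + 80)*95 = 98*95 = 9310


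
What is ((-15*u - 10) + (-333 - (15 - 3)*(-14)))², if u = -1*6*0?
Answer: 30625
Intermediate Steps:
u = 0 (u = -6*0 = 0)
((-15*u - 10) + (-333 - (15 - 3)*(-14)))² = ((-15*0 - 10) + (-333 - (15 - 3)*(-14)))² = ((0 - 10) + (-333 - 12*(-14)))² = (-10 + (-333 - 1*(-168)))² = (-10 + (-333 + 168))² = (-10 - 165)² = (-175)² = 30625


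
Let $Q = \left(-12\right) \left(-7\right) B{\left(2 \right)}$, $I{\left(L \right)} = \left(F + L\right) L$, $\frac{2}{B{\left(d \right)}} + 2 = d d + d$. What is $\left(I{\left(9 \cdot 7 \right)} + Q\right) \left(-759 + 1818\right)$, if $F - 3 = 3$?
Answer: $4647951$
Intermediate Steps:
$F = 6$ ($F = 3 + 3 = 6$)
$B{\left(d \right)} = \frac{2}{-2 + d + d^{2}}$ ($B{\left(d \right)} = \frac{2}{-2 + \left(d d + d\right)} = \frac{2}{-2 + \left(d^{2} + d\right)} = \frac{2}{-2 + \left(d + d^{2}\right)} = \frac{2}{-2 + d + d^{2}}$)
$I{\left(L \right)} = L \left(6 + L\right)$ ($I{\left(L \right)} = \left(6 + L\right) L = L \left(6 + L\right)$)
$Q = 42$ ($Q = \left(-12\right) \left(-7\right) \frac{2}{-2 + 2 + 2^{2}} = 84 \frac{2}{-2 + 2 + 4} = 84 \cdot \frac{2}{4} = 84 \cdot 2 \cdot \frac{1}{4} = 84 \cdot \frac{1}{2} = 42$)
$\left(I{\left(9 \cdot 7 \right)} + Q\right) \left(-759 + 1818\right) = \left(9 \cdot 7 \left(6 + 9 \cdot 7\right) + 42\right) \left(-759 + 1818\right) = \left(63 \left(6 + 63\right) + 42\right) 1059 = \left(63 \cdot 69 + 42\right) 1059 = \left(4347 + 42\right) 1059 = 4389 \cdot 1059 = 4647951$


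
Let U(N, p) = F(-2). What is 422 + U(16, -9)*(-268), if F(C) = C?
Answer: 958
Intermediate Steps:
U(N, p) = -2
422 + U(16, -9)*(-268) = 422 - 2*(-268) = 422 + 536 = 958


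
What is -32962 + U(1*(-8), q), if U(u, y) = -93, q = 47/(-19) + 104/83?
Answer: -33055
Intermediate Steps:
q = -1925/1577 (q = 47*(-1/19) + 104*(1/83) = -47/19 + 104/83 = -1925/1577 ≈ -1.2207)
-32962 + U(1*(-8), q) = -32962 - 93 = -33055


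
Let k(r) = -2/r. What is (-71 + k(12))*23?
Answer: -9821/6 ≈ -1636.8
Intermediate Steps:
(-71 + k(12))*23 = (-71 - 2/12)*23 = (-71 - 2*1/12)*23 = (-71 - 1/6)*23 = -427/6*23 = -9821/6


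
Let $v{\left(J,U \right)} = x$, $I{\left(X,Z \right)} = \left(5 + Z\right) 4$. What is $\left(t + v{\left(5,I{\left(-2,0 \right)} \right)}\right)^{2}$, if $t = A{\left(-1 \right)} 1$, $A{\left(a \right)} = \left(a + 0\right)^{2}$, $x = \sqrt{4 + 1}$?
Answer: $\left(1 + \sqrt{5}\right)^{2} \approx 10.472$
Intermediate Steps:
$I{\left(X,Z \right)} = 20 + 4 Z$
$x = \sqrt{5} \approx 2.2361$
$v{\left(J,U \right)} = \sqrt{5}$
$A{\left(a \right)} = a^{2}$
$t = 1$ ($t = \left(-1\right)^{2} \cdot 1 = 1 \cdot 1 = 1$)
$\left(t + v{\left(5,I{\left(-2,0 \right)} \right)}\right)^{2} = \left(1 + \sqrt{5}\right)^{2}$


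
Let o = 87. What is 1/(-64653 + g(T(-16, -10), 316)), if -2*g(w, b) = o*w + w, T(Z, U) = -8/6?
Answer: -3/193783 ≈ -1.5481e-5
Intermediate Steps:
T(Z, U) = -4/3 (T(Z, U) = -8*⅙ = -4/3)
g(w, b) = -44*w (g(w, b) = -(87*w + w)/2 = -44*w)
1/(-64653 + g(T(-16, -10), 316)) = 1/(-64653 - 44*(-4/3)) = 1/(-64653 + 176/3) = 1/(-193783/3) = -3/193783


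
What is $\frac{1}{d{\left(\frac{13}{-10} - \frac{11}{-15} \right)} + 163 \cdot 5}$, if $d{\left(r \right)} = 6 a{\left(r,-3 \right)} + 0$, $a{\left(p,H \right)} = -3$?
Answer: $\frac{1}{797} \approx 0.0012547$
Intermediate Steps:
$d{\left(r \right)} = -18$ ($d{\left(r \right)} = 6 \left(-3\right) + 0 = -18 + 0 = -18$)
$\frac{1}{d{\left(\frac{13}{-10} - \frac{11}{-15} \right)} + 163 \cdot 5} = \frac{1}{-18 + 163 \cdot 5} = \frac{1}{-18 + 815} = \frac{1}{797}$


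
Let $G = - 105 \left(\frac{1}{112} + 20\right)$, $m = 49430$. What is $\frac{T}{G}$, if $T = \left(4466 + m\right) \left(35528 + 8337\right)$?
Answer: $- \frac{7565273728}{6723} \approx -1.1253 \cdot 10^{6}$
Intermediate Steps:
$T = 2364148040$ ($T = \left(4466 + 49430\right) \left(35528 + 8337\right) = 53896 \cdot 43865 = 2364148040$)
$G = - \frac{33615}{16}$ ($G = - 105 \left(\frac{1}{112} + 20\right) = \left(-105\right) \frac{2241}{112} = - \frac{33615}{16} \approx -2100.9$)
$\frac{T}{G} = \frac{2364148040}{- \frac{33615}{16}} = 2364148040 \left(- \frac{16}{33615}\right) = - \frac{7565273728}{6723}$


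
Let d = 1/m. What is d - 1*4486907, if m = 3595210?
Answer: -16131372915469/3595210 ≈ -4.4869e+6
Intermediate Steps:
d = 1/3595210 ≈ 2.7815e-7
d - 1*4486907 = 1/3595210 - 1*4486907 = 1/3595210 - 4486907 = -16131372915469/3595210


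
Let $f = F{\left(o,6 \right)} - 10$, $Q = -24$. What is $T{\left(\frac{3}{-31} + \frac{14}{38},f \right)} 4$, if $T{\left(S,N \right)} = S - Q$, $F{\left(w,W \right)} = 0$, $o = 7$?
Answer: $\frac{57184}{589} \approx 97.087$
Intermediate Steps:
$f = -10$ ($f = 0 - 10 = -10$)
$T{\left(S,N \right)} = 24 + S$ ($T{\left(S,N \right)} = S - -24 = S + 24 = 24 + S$)
$T{\left(\frac{3}{-31} + \frac{14}{38},f \right)} 4 = \left(24 + \left(\frac{3}{-31} + \frac{14}{38}\right)\right) 4 = \left(24 + \left(3 \left(- \frac{1}{31}\right) + 14 \cdot \frac{1}{38}\right)\right) 4 = \left(24 + \left(- \frac{3}{31} + \frac{7}{19}\right)\right) 4 = \left(24 + \frac{160}{589}\right) 4 = \frac{14296}{589} \cdot 4 = \frac{57184}{589}$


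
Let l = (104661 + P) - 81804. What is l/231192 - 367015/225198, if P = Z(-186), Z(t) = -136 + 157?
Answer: -2213857001/1446221556 ≈ -1.5308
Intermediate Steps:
Z(t) = 21
P = 21
l = 22878 (l = (104661 + 21) - 81804 = 104682 - 81804 = 22878)
l/231192 - 367015/225198 = 22878/231192 - 367015/225198 = 22878*(1/231192) - 367015*1/225198 = 1271/12844 - 367015/225198 = -2213857001/1446221556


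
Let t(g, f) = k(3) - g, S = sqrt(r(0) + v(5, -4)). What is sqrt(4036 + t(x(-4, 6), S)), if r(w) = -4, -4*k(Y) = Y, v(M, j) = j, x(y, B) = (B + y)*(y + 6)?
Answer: 5*sqrt(645)/2 ≈ 63.492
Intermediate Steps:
x(y, B) = (6 + y)*(B + y) (x(y, B) = (B + y)*(6 + y) = (6 + y)*(B + y))
k(Y) = -Y/4
S = 2*I*sqrt(2) (S = sqrt(-4 - 4) = sqrt(-8) = 2*I*sqrt(2) ≈ 2.8284*I)
t(g, f) = -3/4 - g (t(g, f) = -1/4*3 - g = -3/4 - g)
sqrt(4036 + t(x(-4, 6), S)) = sqrt(4036 + (-3/4 - ((-4)**2 + 6*6 + 6*(-4) + 6*(-4)))) = sqrt(4036 + (-3/4 - (16 + 36 - 24 - 24))) = sqrt(4036 + (-3/4 - 1*4)) = sqrt(4036 + (-3/4 - 4)) = sqrt(4036 - 19/4) = sqrt(16125/4) = 5*sqrt(645)/2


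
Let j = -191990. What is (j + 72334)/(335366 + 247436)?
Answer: -59828/291401 ≈ -0.20531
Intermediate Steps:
(j + 72334)/(335366 + 247436) = (-191990 + 72334)/(335366 + 247436) = -119656/582802 = -119656*1/582802 = -59828/291401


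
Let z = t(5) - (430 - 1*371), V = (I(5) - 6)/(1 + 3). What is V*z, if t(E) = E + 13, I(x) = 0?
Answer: 123/2 ≈ 61.500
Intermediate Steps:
V = -3/2 (V = (0 - 6)/(1 + 3) = -6/4 = -6*¼ = -3/2 ≈ -1.5000)
t(E) = 13 + E
z = -41 (z = (13 + 5) - (430 - 1*371) = 18 - (430 - 371) = 18 - 1*59 = 18 - 59 = -41)
V*z = -3/2*(-41) = 123/2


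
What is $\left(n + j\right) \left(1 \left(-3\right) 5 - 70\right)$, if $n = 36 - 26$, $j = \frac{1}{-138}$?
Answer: $- \frac{117215}{138} \approx -849.38$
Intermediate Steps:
$j = - \frac{1}{138} \approx -0.0072464$
$n = 10$ ($n = 36 - 26 = 10$)
$\left(n + j\right) \left(1 \left(-3\right) 5 - 70\right) = \left(10 - \frac{1}{138}\right) \left(1 \left(-3\right) 5 - 70\right) = \frac{1379 \left(\left(-3\right) 5 - 70\right)}{138} = \frac{1379 \left(-15 - 70\right)}{138} = \frac{1379}{138} \left(-85\right) = - \frac{117215}{138}$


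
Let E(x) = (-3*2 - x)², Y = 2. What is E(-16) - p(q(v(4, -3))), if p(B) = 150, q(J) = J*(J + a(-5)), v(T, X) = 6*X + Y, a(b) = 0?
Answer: -50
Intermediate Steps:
v(T, X) = 2 + 6*X (v(T, X) = 6*X + 2 = 2 + 6*X)
q(J) = J² (q(J) = J*(J + 0) = J*J = J²)
E(x) = (-6 - x)²
E(-16) - p(q(v(4, -3))) = (6 - 16)² - 1*150 = (-10)² - 150 = 100 - 150 = -50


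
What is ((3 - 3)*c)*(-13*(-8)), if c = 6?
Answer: 0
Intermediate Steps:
((3 - 3)*c)*(-13*(-8)) = ((3 - 3)*6)*(-13*(-8)) = (0*6)*104 = 0*104 = 0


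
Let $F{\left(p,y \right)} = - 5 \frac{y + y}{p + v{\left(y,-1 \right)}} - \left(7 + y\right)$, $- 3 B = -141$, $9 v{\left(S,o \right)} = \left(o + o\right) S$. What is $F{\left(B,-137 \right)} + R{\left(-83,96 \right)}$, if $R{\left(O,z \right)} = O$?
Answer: $\frac{45089}{697} \approx 64.69$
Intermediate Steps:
$v{\left(S,o \right)} = \frac{2 S o}{9}$ ($v{\left(S,o \right)} = \frac{\left(o + o\right) S}{9} = \frac{2 o S}{9} = \frac{2 S o}{9}$)
$B = 47$ ($B = \left(- \frac{1}{3}\right) \left(-141\right) = 47$)
$F{\left(p,y \right)} = -7 - y - \frac{10 y}{p - \frac{2 y}{9}}$ ($F{\left(p,y \right)} = - 5 \frac{y + y}{p + \frac{2}{9} y \left(-1\right)} - \left(7 + y\right) = - 5 \frac{2 y}{p - \frac{2 y}{9}} - \left(7 + y\right) = - \frac{10 y}{p - \frac{2 y}{9}} - \left(7 + y\right) = -7 - y - \frac{10 y}{p - \frac{2 y}{9}}$)
$F{\left(B,-137 \right)} + R{\left(-83,96 \right)} = \frac{\left(-76\right) \left(-137\right) - 2961 + 2 \left(-137\right)^{2} - 423 \left(-137\right)}{\left(-2\right) \left(-137\right) + 9 \cdot 47} - 83 = \frac{10412 - 2961 + 2 \cdot 18769 + 57951}{274 + 423} - 83 = \frac{10412 - 2961 + 37538 + 57951}{697} - 83 = \frac{1}{697} \cdot 102940 - 83 = \frac{102940}{697} - 83 = \frac{45089}{697}$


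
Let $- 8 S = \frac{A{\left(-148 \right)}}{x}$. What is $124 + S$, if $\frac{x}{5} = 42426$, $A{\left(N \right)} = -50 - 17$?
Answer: $\frac{210433027}{1697040} \approx 124.0$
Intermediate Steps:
$A{\left(N \right)} = -67$
$x = 212130$ ($x = 5 \cdot 42426 = 212130$)
$S = \frac{67}{1697040}$ ($S = - \frac{\left(-67\right) \frac{1}{212130}}{8} = \left(- \frac{1}{8}\right) \left(- \frac{67}{212130}\right) = \frac{67}{1697040} \approx 3.9481 \cdot 10^{-5}$)
$124 + S = 124 + \frac{67}{1697040} = \frac{210433027}{1697040}$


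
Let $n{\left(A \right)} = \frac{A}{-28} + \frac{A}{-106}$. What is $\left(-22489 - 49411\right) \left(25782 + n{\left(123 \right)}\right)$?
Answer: $- \frac{687584139825}{371} \approx -1.8533 \cdot 10^{9}$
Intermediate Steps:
$n{\left(A \right)} = - \frac{67 A}{1484}$ ($n{\left(A \right)} = A \left(- \frac{1}{28}\right) + A \left(- \frac{1}{106}\right) = - \frac{A}{28} - \frac{A}{106} = - \frac{67 A}{1484}$)
$\left(-22489 - 49411\right) \left(25782 + n{\left(123 \right)}\right) = \left(-22489 - 49411\right) \left(25782 - \frac{8241}{1484}\right) = - 71900 \left(25782 - \frac{8241}{1484}\right) = \left(-71900\right) \frac{38252247}{1484} = - \frac{687584139825}{371}$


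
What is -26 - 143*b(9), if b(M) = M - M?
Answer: -26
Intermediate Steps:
b(M) = 0
-26 - 143*b(9) = -26 - 143*0 = -26 + 0 = -26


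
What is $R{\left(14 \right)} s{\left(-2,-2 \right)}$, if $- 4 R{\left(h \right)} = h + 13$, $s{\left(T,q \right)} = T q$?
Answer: $-27$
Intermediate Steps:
$R{\left(h \right)} = - \frac{13}{4} - \frac{h}{4}$ ($R{\left(h \right)} = - \frac{h + 13}{4} = - \frac{13 + h}{4} = - \frac{13}{4} - \frac{h}{4}$)
$R{\left(14 \right)} s{\left(-2,-2 \right)} = \left(- \frac{13}{4} - \frac{7}{2}\right) \left(\left(-2\right) \left(-2\right)\right) = \left(- \frac{13}{4} - \frac{7}{2}\right) 4 = \left(- \frac{27}{4}\right) 4 = -27$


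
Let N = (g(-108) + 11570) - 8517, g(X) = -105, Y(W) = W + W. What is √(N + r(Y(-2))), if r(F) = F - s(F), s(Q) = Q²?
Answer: 4*√183 ≈ 54.111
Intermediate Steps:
Y(W) = 2*W
r(F) = F - F²
N = 2948 (N = (-105 + 11570) - 8517 = 11465 - 8517 = 2948)
√(N + r(Y(-2))) = √(2948 + (2*(-2))*(1 - 2*(-2))) = √(2948 - 4*(1 - 1*(-4))) = √(2948 - 4*(1 + 4)) = √(2948 - 4*5) = √(2948 - 20) = √2928 = 4*√183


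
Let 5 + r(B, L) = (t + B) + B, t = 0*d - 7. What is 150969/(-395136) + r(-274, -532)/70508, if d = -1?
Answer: -18479249/47381376 ≈ -0.39001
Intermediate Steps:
t = -7 (t = 0*(-1) - 7 = 0 - 7 = -7)
r(B, L) = -12 + 2*B (r(B, L) = -5 + ((-7 + B) + B) = -5 + (-7 + 2*B) = -12 + 2*B)
150969/(-395136) + r(-274, -532)/70508 = 150969/(-395136) + (-12 + 2*(-274))/70508 = 150969*(-1/395136) + (-12 - 548)*(1/70508) = -1027/2688 - 560*1/70508 = -1027/2688 - 140/17627 = -18479249/47381376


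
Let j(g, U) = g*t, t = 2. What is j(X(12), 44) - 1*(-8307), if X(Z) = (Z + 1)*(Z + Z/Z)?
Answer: 8645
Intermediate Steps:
X(Z) = (1 + Z)² (X(Z) = (1 + Z)*(Z + 1) = (1 + Z)*(1 + Z) = (1 + Z)²)
j(g, U) = 2*g (j(g, U) = g*2 = 2*g)
j(X(12), 44) - 1*(-8307) = 2*(1 + 12² + 2*12) - 1*(-8307) = 2*(1 + 144 + 24) + 8307 = 2*169 + 8307 = 338 + 8307 = 8645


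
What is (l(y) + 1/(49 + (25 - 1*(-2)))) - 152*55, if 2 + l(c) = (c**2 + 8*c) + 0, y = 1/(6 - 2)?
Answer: -2541417/304 ≈ -8359.9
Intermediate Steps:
y = 1/4 ≈ 0.25000
l(c) = -2 + c**2 + 8*c (l(c) = -2 + ((c**2 + 8*c) + 0) = -2 + (c**2 + 8*c) = -2 + c**2 + 8*c)
(l(y) + 1/(49 + (25 - 1*(-2)))) - 152*55 = ((-2 + (1/4)**2 + 8*(1/4)) + 1/(49 + (25 - 1*(-2)))) - 152*55 = ((-2 + 1/16 + 2) + 1/(49 + (25 + 2))) - 8360 = (1/16 + 1/(49 + 27)) - 8360 = (1/16 + 1/76) - 8360 = 23/304 - 8360 = -2541417/304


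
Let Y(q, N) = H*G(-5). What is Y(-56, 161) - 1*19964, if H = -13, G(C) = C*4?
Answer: -19704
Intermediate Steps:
G(C) = 4*C
Y(q, N) = 260 (Y(q, N) = -52*(-5) = -13*(-20) = 260)
Y(-56, 161) - 1*19964 = 260 - 1*19964 = 260 - 19964 = -19704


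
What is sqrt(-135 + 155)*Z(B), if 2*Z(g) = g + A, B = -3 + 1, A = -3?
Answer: -5*sqrt(5) ≈ -11.180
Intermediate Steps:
B = -2
Z(g) = -3/2 + g/2 (Z(g) = (g - 3)/2 = (-3 + g)/2 = -3/2 + g/2)
sqrt(-135 + 155)*Z(B) = sqrt(-135 + 155)*(-3/2 + (1/2)*(-2)) = sqrt(20)*(-3/2 - 1) = (2*sqrt(5))*(-5/2) = -5*sqrt(5)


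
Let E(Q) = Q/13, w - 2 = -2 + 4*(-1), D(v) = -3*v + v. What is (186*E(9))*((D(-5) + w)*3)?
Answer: 30132/13 ≈ 2317.8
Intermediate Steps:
D(v) = -2*v
w = -4 (w = 2 + (-2 + 4*(-1)) = 2 + (-2 - 4) = 2 - 6 = -4)
E(Q) = Q/13 (E(Q) = Q*(1/13) = Q/13)
(186*E(9))*((D(-5) + w)*3) = (186*((1/13)*9))*((-2*(-5) - 4)*3) = (186*(9/13))*((10 - 4)*3) = 1674*(6*3)/13 = (1674/13)*18 = 30132/13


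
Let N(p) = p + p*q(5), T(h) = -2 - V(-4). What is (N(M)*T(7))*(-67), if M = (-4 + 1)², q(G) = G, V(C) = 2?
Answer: 14472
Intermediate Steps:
T(h) = -4 (T(h) = -2 - 1*2 = -2 - 2 = -4)
M = 9 (M = (-3)² = 9)
N(p) = 6*p (N(p) = p + p*5 = p + 5*p = 6*p)
(N(M)*T(7))*(-67) = ((6*9)*(-4))*(-67) = (54*(-4))*(-67) = -216*(-67) = 14472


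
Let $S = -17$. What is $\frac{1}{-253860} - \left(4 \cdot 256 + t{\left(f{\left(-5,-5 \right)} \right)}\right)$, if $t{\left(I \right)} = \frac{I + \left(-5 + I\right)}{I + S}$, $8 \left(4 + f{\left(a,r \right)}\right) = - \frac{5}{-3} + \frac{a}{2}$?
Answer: $- \frac{263492972573}{257160180} \approx -1024.6$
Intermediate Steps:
$f{\left(a,r \right)} = - \frac{91}{24} + \frac{a}{16}$ ($f{\left(a,r \right)} = -4 + \frac{- \frac{5}{-3} + \frac{a}{2}}{8} = -4 + \frac{\left(-5\right) \left(- \frac{1}{3}\right) + a \frac{1}{2}}{8} = -4 + \frac{\frac{5}{3} + \frac{a}{2}}{8} = -4 + \left(\frac{5}{24} + \frac{a}{16}\right) = - \frac{91}{24} + \frac{a}{16}$)
$t{\left(I \right)} = \frac{-5 + 2 I}{-17 + I}$ ($t{\left(I \right)} = \frac{I + \left(-5 + I\right)}{I - 17} = \frac{-5 + 2 I}{-17 + I}$)
$\frac{1}{-253860} - \left(4 \cdot 256 + t{\left(f{\left(-5,-5 \right)} \right)}\right) = \frac{1}{-253860} - \left(4 \cdot 256 + \frac{-5 + 2 \left(- \frac{91}{24} + \frac{1}{16} \left(-5\right)\right)}{-17 + \left(- \frac{91}{24} + \frac{1}{16} \left(-5\right)\right)}\right) = - \frac{1}{253860} - \left(1024 + \frac{-5 + 2 \left(- \frac{91}{24} - \frac{5}{16}\right)}{-17 - \frac{197}{48}}\right) = - \frac{1}{253860} - \left(1024 + \frac{-5 + 2 \left(- \frac{197}{48}\right)}{-17 - \frac{197}{48}}\right) = - \frac{1}{253860} - \left(1024 + \frac{-5 - \frac{197}{24}}{- \frac{1013}{48}}\right) = - \frac{1}{253860} - \left(1024 - - \frac{634}{1013}\right) = - \frac{1}{253860} - \left(1024 + \frac{634}{1013}\right) = - \frac{1}{253860} - \frac{1037946}{1013} = - \frac{263492972573}{257160180}$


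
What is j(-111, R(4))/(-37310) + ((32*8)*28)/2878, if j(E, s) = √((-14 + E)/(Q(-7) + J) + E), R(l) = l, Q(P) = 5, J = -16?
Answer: 3584/1439 - I*√3014/205205 ≈ 2.4906 - 0.00026754*I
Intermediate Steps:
j(E, s) = √(14/11 + 10*E/11) (j(E, s) = √((-14 + E)/(5 - 16) + E) = √((-14 + E)/(-11) + E) = √((-14 + E)*(-1/11) + E) = √((14/11 - E/11) + E) = √(14/11 + 10*E/11))
j(-111, R(4))/(-37310) + ((32*8)*28)/2878 = (√(154 + 110*(-111))/11)/(-37310) + ((32*8)*28)/2878 = (√(154 - 12210)/11)*(-1/37310) + (256*28)*(1/2878) = (√(-12056)/11)*(-1/37310) + 7168*(1/2878) = ((2*I*√3014)/11)*(-1/37310) + 3584/1439 = (2*I*√3014/11)*(-1/37310) + 3584/1439 = -I*√3014/205205 + 3584/1439 = 3584/1439 - I*√3014/205205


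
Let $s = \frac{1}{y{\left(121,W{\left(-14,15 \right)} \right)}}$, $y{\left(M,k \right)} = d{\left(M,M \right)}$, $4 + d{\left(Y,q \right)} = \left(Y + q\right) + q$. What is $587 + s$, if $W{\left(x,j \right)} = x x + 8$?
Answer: $\frac{210734}{359} \approx 587.0$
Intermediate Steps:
$d{\left(Y,q \right)} = -4 + Y + 2 q$ ($d{\left(Y,q \right)} = -4 + \left(\left(Y + q\right) + q\right) = -4 + \left(Y + 2 q\right) = -4 + Y + 2 q$)
$W{\left(x,j \right)} = 8 + x^{2}$ ($W{\left(x,j \right)} = x^{2} + 8 = 8 + x^{2}$)
$y{\left(M,k \right)} = -4 + 3 M$ ($y{\left(M,k \right)} = -4 + M + 2 M = -4 + 3 M$)
$s = \frac{1}{359}$ ($s = \frac{1}{-4 + 3 \cdot 121} = \frac{1}{-4 + 363} = \frac{1}{359} \approx 0.0027855$)
$587 + s = 587 + \frac{1}{359} = \frac{210734}{359}$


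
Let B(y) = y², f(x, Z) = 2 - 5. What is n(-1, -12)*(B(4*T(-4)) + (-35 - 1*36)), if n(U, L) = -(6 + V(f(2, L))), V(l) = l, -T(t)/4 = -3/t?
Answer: -219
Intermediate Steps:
T(t) = 12/t (T(t) = -(-12)/t = 12/t)
f(x, Z) = -3
n(U, L) = -3 (n(U, L) = -(6 - 3) = -1*3 = -3)
n(-1, -12)*(B(4*T(-4)) + (-35 - 1*36)) = -3*((4*(12/(-4)))² + (-35 - 1*36)) = -3*((4*(12*(-¼)))² + (-35 - 36)) = -3*((4*(-3))² - 71) = -3*((-12)² - 71) = -3*(144 - 71) = -3*73 = -219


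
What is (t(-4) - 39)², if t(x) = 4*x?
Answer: 3025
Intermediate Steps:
(t(-4) - 39)² = (4*(-4) - 39)² = (-16 - 39)² = (-55)² = 3025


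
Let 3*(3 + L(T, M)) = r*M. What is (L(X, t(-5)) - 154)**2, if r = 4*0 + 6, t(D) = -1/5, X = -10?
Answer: 619369/25 ≈ 24775.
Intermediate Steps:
t(D) = -1/5 (t(D) = -1*1/5 = -1/5)
r = 6 (r = 0 + 6 = 6)
L(T, M) = -3 + 2*M (L(T, M) = -3 + (6*M)/3 = -3 + 2*M)
(L(X, t(-5)) - 154)**2 = ((-3 + 2*(-1/5)) - 154)**2 = ((-3 - 2/5) - 154)**2 = (-17/5 - 154)**2 = (-787/5)**2 = 619369/25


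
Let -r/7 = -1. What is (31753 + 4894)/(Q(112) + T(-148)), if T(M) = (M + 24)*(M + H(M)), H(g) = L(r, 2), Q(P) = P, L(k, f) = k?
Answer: 36647/17596 ≈ 2.0827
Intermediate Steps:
r = 7 (r = -7*(-1) = 7)
H(g) = 7
T(M) = (7 + M)*(24 + M) (T(M) = (M + 24)*(M + 7) = (24 + M)*(7 + M) = (7 + M)*(24 + M))
(31753 + 4894)/(Q(112) + T(-148)) = (31753 + 4894)/(112 + (168 + (-148)² + 31*(-148))) = 36647/(112 + (168 + 21904 - 4588)) = 36647/(112 + 17484) = 36647/17596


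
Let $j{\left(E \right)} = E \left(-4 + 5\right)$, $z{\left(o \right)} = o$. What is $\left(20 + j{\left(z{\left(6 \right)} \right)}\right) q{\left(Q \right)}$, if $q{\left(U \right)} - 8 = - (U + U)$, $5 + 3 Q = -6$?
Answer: $\frac{1196}{3} \approx 398.67$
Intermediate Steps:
$Q = - \frac{11}{3}$ ($Q = - \frac{5}{3} + \frac{1}{3} \left(-6\right) = - \frac{5}{3} - 2 = - \frac{11}{3} \approx -3.6667$)
$j{\left(E \right)} = E$ ($j{\left(E \right)} = E 1 = E$)
$q{\left(U \right)} = 8 - 2 U$ ($q{\left(U \right)} = 8 - \left(U + U\right) = 8 - 2 U$)
$\left(20 + j{\left(z{\left(6 \right)} \right)}\right) q{\left(Q \right)} = \left(20 + 6\right) \left(8 - - \frac{22}{3}\right) = 26 \left(8 + \frac{22}{3}\right) = 26 \cdot \frac{46}{3} = \frac{1196}{3}$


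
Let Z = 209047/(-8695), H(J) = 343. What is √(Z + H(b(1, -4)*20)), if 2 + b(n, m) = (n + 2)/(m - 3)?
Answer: √24114173910/8695 ≈ 17.859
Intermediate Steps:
b(n, m) = -2 + (2 + n)/(-3 + m) (b(n, m) = -2 + (n + 2)/(m - 3) = -2 + (2 + n)/(-3 + m))
Z = -209047/8695 (Z = 209047*(-1/8695) = -209047/8695 ≈ -24.042)
√(Z + H(b(1, -4)*20)) = √(-209047/8695 + 343) = √(2773338/8695) = √24114173910/8695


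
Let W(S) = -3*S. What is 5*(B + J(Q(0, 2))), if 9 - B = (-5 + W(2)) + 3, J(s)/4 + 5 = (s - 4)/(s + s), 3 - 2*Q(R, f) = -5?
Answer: -15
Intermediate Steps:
Q(R, f) = 4 (Q(R, f) = 3/2 - ½*(-5) = 3/2 + 5/2 = 4)
J(s) = -20 + 2*(-4 + s)/s (J(s) = -20 + 4*((s - 4)/(s + s)) = -20 + 4*((-4 + s)/((2*s))) = -20 + 4*((-4 + s)*(1/(2*s))) = -20 + 4*((-4 + s)/(2*s)) = -20 + 2*(-4 + s)/s)
B = 17 (B = 9 - ((-5 - 3*2) + 3) = 9 - ((-5 - 6) + 3) = 9 - (-11 + 3) = 9 - 1*(-8) = 9 + 8 = 17)
5*(B + J(Q(0, 2))) = 5*(17 + (-18 - 8/4)) = 5*(17 + (-18 - 8*¼)) = 5*(17 + (-18 - 2)) = 5*(17 - 20) = 5*(-3) = -15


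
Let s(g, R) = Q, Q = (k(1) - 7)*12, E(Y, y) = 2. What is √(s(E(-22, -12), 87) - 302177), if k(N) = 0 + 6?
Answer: I*√302189 ≈ 549.72*I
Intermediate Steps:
k(N) = 6
Q = -12 (Q = (6 - 7)*12 = -1*12 = -12)
s(g, R) = -12
√(s(E(-22, -12), 87) - 302177) = √(-12 - 302177) = √(-302189) = I*√302189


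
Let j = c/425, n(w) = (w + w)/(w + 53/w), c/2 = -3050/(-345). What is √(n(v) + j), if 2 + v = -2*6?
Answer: 2*√10636633015/162265 ≈ 1.2712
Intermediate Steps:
v = -14 (v = -2 - 2*6 = -2 - 12 = -14)
c = 1220/69 (c = 2*(-3050/(-345)) = 2*(-3050*(-1/345)) = 2*(610/69) = 1220/69 ≈ 17.681)
n(w) = 2*w/(w + 53/w) (n(w) = (2*w)/(w + 53/w) = 2*w/(w + 53/w))
j = 244/5865 (j = (1220/69)/425 = (1220/69)*(1/425) = 244/5865 ≈ 0.041603)
√(n(v) + j) = √(2*(-14)²/(53 + (-14)²) + 244/5865) = √(2*196/(53 + 196) + 244/5865) = √(2*196/249 + 244/5865) = √(2*196*(1/249) + 244/5865) = √(392/249 + 244/5865) = √(262204/162265) = 2*√10636633015/162265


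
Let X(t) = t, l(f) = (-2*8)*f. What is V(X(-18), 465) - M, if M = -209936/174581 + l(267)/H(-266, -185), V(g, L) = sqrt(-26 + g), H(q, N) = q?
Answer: -344983528/23219273 + 2*I*sqrt(11) ≈ -14.858 + 6.6332*I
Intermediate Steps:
l(f) = -16*f
M = 344983528/23219273 (M = -209936/174581 - 16*267/(-266) = -209936*1/174581 - 4272*(-1/266) = -209936/174581 + 2136/133 = 344983528/23219273 ≈ 14.858)
V(X(-18), 465) - M = sqrt(-26 - 18) - 1*344983528/23219273 = sqrt(-44) - 344983528/23219273 = 2*I*sqrt(11) - 344983528/23219273 = -344983528/23219273 + 2*I*sqrt(11)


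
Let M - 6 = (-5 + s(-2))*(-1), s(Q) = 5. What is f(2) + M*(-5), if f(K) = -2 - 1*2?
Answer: -34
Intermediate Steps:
f(K) = -4 (f(K) = -2 - 2 = -4)
M = 6 (M = 6 + (-5 + 5)*(-1) = 6 + 0*(-1) = 6 + 0 = 6)
f(2) + M*(-5) = -4 + 6*(-5) = -4 - 30 = -34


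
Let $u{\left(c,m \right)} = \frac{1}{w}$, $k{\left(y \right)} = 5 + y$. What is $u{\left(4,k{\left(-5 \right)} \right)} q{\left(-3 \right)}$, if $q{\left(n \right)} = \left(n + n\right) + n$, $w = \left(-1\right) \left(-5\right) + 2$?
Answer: $- \frac{9}{7} \approx -1.2857$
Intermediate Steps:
$w = 7$ ($w = 5 + 2 = 7$)
$q{\left(n \right)} = 3 n$ ($q{\left(n \right)} = 2 n + n = 3 n$)
$u{\left(c,m \right)} = \frac{1}{7}$
$u{\left(4,k{\left(-5 \right)} \right)} q{\left(-3 \right)} = \frac{3 \left(-3\right)}{7} = \frac{1}{7} \left(-9\right) = - \frac{9}{7}$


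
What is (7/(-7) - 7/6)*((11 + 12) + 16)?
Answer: -169/2 ≈ -84.500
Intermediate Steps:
(7/(-7) - 7/6)*((11 + 12) + 16) = (7*(-1/7) - 7*1/6)*(23 + 16) = (-1 - 7/6)*39 = -13/6*39 = -169/2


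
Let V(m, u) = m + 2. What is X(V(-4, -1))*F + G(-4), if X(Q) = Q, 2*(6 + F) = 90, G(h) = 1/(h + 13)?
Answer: -701/9 ≈ -77.889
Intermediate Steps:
G(h) = 1/(13 + h)
F = 39 (F = -6 + (½)*90 = -6 + 45 = 39)
V(m, u) = 2 + m
X(V(-4, -1))*F + G(-4) = (2 - 4)*39 + 1/(13 - 4) = -2*39 + 1/9 = -78 + ⅑ = -701/9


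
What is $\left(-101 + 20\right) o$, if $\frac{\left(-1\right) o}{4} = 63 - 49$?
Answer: $4536$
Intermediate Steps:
$o = -56$ ($o = - 4 \left(63 - 49\right) = \left(-4\right) 14 = -56$)
$\left(-101 + 20\right) o = \left(-101 + 20\right) \left(-56\right) = \left(-81\right) \left(-56\right) = 4536$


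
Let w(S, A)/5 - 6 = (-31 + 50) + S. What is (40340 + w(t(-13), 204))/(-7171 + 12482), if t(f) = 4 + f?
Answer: 860/113 ≈ 7.6106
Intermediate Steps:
w(S, A) = 125 + 5*S (w(S, A) = 30 + 5*((-31 + 50) + S) = 30 + 5*(19 + S) = 30 + (95 + 5*S) = 125 + 5*S)
(40340 + w(t(-13), 204))/(-7171 + 12482) = (40340 + (125 + 5*(4 - 13)))/(-7171 + 12482) = (40340 + (125 + 5*(-9)))/5311 = (40340 + (125 - 45))*(1/5311) = (40340 + 80)*(1/5311) = 40420*(1/5311) = 860/113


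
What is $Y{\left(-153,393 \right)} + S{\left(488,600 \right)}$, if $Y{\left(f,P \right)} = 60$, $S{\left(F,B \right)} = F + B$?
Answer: $1148$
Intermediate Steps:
$S{\left(F,B \right)} = B + F$
$Y{\left(-153,393 \right)} + S{\left(488,600 \right)} = 60 + \left(600 + 488\right) = 60 + 1088 = 1148$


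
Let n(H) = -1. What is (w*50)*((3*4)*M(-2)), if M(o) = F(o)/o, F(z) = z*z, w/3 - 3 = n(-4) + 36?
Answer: -136800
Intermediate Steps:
w = 114 (w = 9 + 3*(-1 + 36) = 9 + 3*35 = 9 + 105 = 114)
F(z) = z²
M(o) = o (M(o) = o²/o = o)
(w*50)*((3*4)*M(-2)) = (114*50)*((3*4)*(-2)) = 5700*(12*(-2)) = 5700*(-24) = -136800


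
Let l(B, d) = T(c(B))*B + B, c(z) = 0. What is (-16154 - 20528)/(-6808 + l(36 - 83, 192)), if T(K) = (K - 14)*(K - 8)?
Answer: 36682/12119 ≈ 3.0268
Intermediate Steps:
T(K) = (-14 + K)*(-8 + K)
l(B, d) = 113*B (l(B, d) = (112 + 0² - 22*0)*B + B = (112 + 0 + 0)*B + B = 112*B + B = 113*B)
(-16154 - 20528)/(-6808 + l(36 - 83, 192)) = (-16154 - 20528)/(-6808 + 113*(36 - 83)) = -36682/(-6808 + 113*(-47)) = -36682/(-6808 - 5311) = -36682/(-12119) = -36682*(-1/12119) = 36682/12119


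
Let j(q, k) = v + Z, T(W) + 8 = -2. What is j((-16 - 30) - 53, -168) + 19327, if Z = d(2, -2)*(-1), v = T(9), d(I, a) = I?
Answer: 19315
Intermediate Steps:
T(W) = -10 (T(W) = -8 - 2 = -10)
v = -10
Z = -2 (Z = 2*(-1) = -2)
j(q, k) = -12 (j(q, k) = -10 - 2 = -12)
j((-16 - 30) - 53, -168) + 19327 = -12 + 19327 = 19315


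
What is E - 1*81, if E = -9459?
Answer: -9540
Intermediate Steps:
E - 1*81 = -9459 - 1*81 = -9459 - 81 = -9540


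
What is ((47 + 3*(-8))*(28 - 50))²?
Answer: 256036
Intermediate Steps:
((47 + 3*(-8))*(28 - 50))² = ((47 - 24)*(-22))² = (23*(-22))² = (-506)² = 256036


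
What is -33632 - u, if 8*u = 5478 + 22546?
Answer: -37135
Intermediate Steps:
u = 3503 (u = (5478 + 22546)/8 = (1/8)*28024 = 3503)
-33632 - u = -33632 - 1*3503 = -33632 - 3503 = -37135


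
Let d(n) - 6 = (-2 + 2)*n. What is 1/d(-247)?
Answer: ⅙ ≈ 0.16667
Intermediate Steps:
d(n) = 6 (d(n) = 6 + (-2 + 2)*n = 6 + 0*n = 6 + 0 = 6)
1/d(-247) = 1/6 = ⅙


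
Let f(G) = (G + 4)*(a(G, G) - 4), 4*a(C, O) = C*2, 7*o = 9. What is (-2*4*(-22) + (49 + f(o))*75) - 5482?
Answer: -290263/98 ≈ -2961.9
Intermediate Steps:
o = 9/7 (o = (1/7)*9 = 9/7 ≈ 1.2857)
a(C, O) = C/2 (a(C, O) = (C*2)/4 = (2*C)/4 = C/2)
f(G) = (-4 + G/2)*(4 + G) (f(G) = (G + 4)*(G/2 - 4) = (4 + G)*(-4 + G/2) = (-4 + G/2)*(4 + G))
(-2*4*(-22) + (49 + f(o))*75) - 5482 = (-2*4*(-22) + (49 + (-16 + (9/7)**2/2 - 2*9/7))*75) - 5482 = (-8*(-22) + (49 + (-16 + (1/2)*(81/49) - 18/7))*75) - 5482 = (176 + (49 + (-16 + 81/98 - 18/7))*75) - 5482 = (176 + (49 - 1739/98)*75) - 5482 = (176 + (3063/98)*75) - 5482 = (176 + 229725/98) - 5482 = 246973/98 - 5482 = -290263/98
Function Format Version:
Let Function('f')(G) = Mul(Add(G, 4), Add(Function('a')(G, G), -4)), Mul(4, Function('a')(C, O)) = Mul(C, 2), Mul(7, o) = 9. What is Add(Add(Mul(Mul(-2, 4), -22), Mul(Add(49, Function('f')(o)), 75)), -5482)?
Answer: Rational(-290263, 98) ≈ -2961.9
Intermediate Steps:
o = Rational(9, 7) (o = Mul(Rational(1, 7), 9) = Rational(9, 7) ≈ 1.2857)
Function('a')(C, O) = Mul(Rational(1, 2), C) (Function('a')(C, O) = Mul(Rational(1, 4), Mul(C, 2)) = Mul(Rational(1, 4), Mul(2, C)) = Mul(Rational(1, 2), C))
Function('f')(G) = Mul(Add(-4, Mul(Rational(1, 2), G)), Add(4, G)) (Function('f')(G) = Mul(Add(G, 4), Add(Mul(Rational(1, 2), G), -4)) = Mul(Add(4, G), Add(-4, Mul(Rational(1, 2), G))) = Mul(Add(-4, Mul(Rational(1, 2), G)), Add(4, G)))
Add(Add(Mul(Mul(-2, 4), -22), Mul(Add(49, Function('f')(o)), 75)), -5482) = Add(Add(Mul(Mul(-2, 4), -22), Mul(Add(49, Add(-16, Mul(Rational(1, 2), Pow(Rational(9, 7), 2)), Mul(-2, Rational(9, 7)))), 75)), -5482) = Add(Add(Mul(-8, -22), Mul(Add(49, Add(-16, Mul(Rational(1, 2), Rational(81, 49)), Rational(-18, 7))), 75)), -5482) = Add(Add(176, Mul(Add(49, Add(-16, Rational(81, 98), Rational(-18, 7))), 75)), -5482) = Add(Add(176, Mul(Add(49, Rational(-1739, 98)), 75)), -5482) = Add(Add(176, Mul(Rational(3063, 98), 75)), -5482) = Add(Add(176, Rational(229725, 98)), -5482) = Add(Rational(246973, 98), -5482) = Rational(-290263, 98)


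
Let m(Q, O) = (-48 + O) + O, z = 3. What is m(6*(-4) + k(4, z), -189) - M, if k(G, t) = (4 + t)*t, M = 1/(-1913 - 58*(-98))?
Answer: -1606447/3771 ≈ -426.00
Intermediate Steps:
M = 1/3771 (M = 1/(-1913 + 5684) = 1/3771 ≈ 0.00026518)
k(G, t) = t*(4 + t)
m(Q, O) = -48 + 2*O
m(6*(-4) + k(4, z), -189) - M = (-48 + 2*(-189)) - 1*1/3771 = (-48 - 378) - 1/3771 = -426 - 1/3771 = -1606447/3771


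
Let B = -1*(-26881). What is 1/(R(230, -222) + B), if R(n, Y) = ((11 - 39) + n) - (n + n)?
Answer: 1/26623 ≈ 3.7562e-5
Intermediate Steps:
R(n, Y) = -28 - n (R(n, Y) = (-28 + n) - 2*n = -28 - n)
B = 26881
1/(R(230, -222) + B) = 1/((-28 - 1*230) + 26881) = 1/((-28 - 230) + 26881) = 1/(-258 + 26881) = 1/26623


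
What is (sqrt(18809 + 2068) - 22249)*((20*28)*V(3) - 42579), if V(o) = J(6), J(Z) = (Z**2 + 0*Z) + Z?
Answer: 424043691 - 19059*sqrt(20877) ≈ 4.2129e+8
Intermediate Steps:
J(Z) = Z + Z**2 (J(Z) = (Z**2 + 0) + Z = Z**2 + Z = Z + Z**2)
V(o) = 42 (V(o) = 6*(1 + 6) = 6*7 = 42)
(sqrt(18809 + 2068) - 22249)*((20*28)*V(3) - 42579) = (sqrt(18809 + 2068) - 22249)*((20*28)*42 - 42579) = (sqrt(20877) - 22249)*(560*42 - 42579) = (-22249 + sqrt(20877))*(23520 - 42579) = (-22249 + sqrt(20877))*(-19059) = 424043691 - 19059*sqrt(20877)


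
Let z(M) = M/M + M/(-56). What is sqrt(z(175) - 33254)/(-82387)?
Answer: -3*I*sqrt(59122)/329548 ≈ -0.0022135*I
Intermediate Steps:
z(M) = 1 - M/56 (z(M) = 1 + M*(-1/56) = 1 - M/56)
sqrt(z(175) - 33254)/(-82387) = sqrt((1 - 1/56*175) - 33254)/(-82387) = sqrt((1 - 25/8) - 33254)*(-1/82387) = sqrt(-17/8 - 33254)*(-1/82387) = sqrt(-266049/8)*(-1/82387) = (3*I*sqrt(59122)/4)*(-1/82387) = -3*I*sqrt(59122)/329548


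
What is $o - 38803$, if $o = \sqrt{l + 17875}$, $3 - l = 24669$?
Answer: $-38803 + i \sqrt{6791} \approx -38803.0 + 82.407 i$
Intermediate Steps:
$l = -24666$ ($l = 3 - 24669 = -24666$)
$o = i \sqrt{6791}$ ($o = \sqrt{-24666 + 17875} = \sqrt{-6791} = i \sqrt{6791} \approx 82.407 i$)
$o - 38803 = i \sqrt{6791} - 38803 = -38803 + i \sqrt{6791}$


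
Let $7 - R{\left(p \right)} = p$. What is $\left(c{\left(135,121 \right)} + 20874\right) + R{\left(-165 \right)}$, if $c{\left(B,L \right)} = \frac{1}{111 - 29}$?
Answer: $\frac{1725773}{82} \approx 21046.0$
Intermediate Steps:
$c{\left(B,L \right)} = \frac{1}{82}$
$R{\left(p \right)} = 7 - p$
$\left(c{\left(135,121 \right)} + 20874\right) + R{\left(-165 \right)} = \left(\frac{1}{82} + 20874\right) + \left(7 - -165\right) = \frac{1711669}{82} + \left(7 + 165\right) = \frac{1711669}{82} + 172 = \frac{1725773}{82}$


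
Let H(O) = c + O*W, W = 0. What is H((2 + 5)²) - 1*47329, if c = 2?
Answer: -47327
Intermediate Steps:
H(O) = 2 (H(O) = 2 + O*0 = 2 + 0 = 2)
H((2 + 5)²) - 1*47329 = 2 - 1*47329 = 2 - 47329 = -47327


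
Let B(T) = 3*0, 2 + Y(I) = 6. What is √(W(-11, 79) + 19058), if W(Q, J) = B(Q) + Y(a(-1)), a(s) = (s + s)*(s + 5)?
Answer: 3*√2118 ≈ 138.07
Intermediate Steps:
a(s) = 2*s*(5 + s) (a(s) = (2*s)*(5 + s) = 2*s*(5 + s))
Y(I) = 4 (Y(I) = -2 + 6 = 4)
B(T) = 0
W(Q, J) = 4 (W(Q, J) = 0 + 4 = 4)
√(W(-11, 79) + 19058) = √(4 + 19058) = √19062 = 3*√2118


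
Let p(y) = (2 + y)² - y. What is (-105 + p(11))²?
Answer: 2809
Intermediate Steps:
(-105 + p(11))² = (-105 + ((2 + 11)² - 1*11))² = (-105 + (13² - 11))² = (-105 + (169 - 11))² = (-105 + 158)² = 53² = 2809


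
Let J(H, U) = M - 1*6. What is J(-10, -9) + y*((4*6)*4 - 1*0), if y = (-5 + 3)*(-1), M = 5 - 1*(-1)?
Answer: 192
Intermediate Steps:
M = 6 (M = 5 + 1 = 6)
J(H, U) = 0 (J(H, U) = 6 - 1*6 = 6 - 6 = 0)
y = 2 (y = -2*(-1) = 2)
J(-10, -9) + y*((4*6)*4 - 1*0) = 0 + 2*((4*6)*4 - 1*0) = 0 + 2*(24*4 + 0) = 0 + 2*(96 + 0) = 0 + 2*96 = 0 + 192 = 192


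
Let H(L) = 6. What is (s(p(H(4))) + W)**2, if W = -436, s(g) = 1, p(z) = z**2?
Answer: 189225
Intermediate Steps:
(s(p(H(4))) + W)**2 = (1 - 436)**2 = (-435)**2 = 189225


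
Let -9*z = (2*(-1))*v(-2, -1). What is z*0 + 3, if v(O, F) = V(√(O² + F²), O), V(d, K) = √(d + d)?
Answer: 3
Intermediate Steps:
V(d, K) = √2*√d (V(d, K) = √(2*d) = √2*√d)
v(O, F) = √2*(F² + O²)^(¼) (v(O, F) = √2*√(√(O² + F²)) = √2*√(√(F² + O²)) = √2*(F² + O²)^(¼))
z = 2*√2*5^(¼)/9 (z = -2*(-1)*√2*((-1)² + (-2)²)^(¼)/9 = -(-2)*√2*(1 + 4)^(¼)/9 = -(-2)*√2*5^(¼)/9 = 2*√2*5^(¼)/9 ≈ 0.46994)
z*0 + 3 = (2*√2*5^(¼)/9)*0 + 3 = 0 + 3 = 3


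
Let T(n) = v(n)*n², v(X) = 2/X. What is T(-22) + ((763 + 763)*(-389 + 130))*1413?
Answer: -558465686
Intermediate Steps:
T(n) = 2*n (T(n) = (2/n)*n² = 2*n)
T(-22) + ((763 + 763)*(-389 + 130))*1413 = 2*(-22) + ((763 + 763)*(-389 + 130))*1413 = -44 + (1526*(-259))*1413 = -44 - 395234*1413 = -44 - 558465642 = -558465686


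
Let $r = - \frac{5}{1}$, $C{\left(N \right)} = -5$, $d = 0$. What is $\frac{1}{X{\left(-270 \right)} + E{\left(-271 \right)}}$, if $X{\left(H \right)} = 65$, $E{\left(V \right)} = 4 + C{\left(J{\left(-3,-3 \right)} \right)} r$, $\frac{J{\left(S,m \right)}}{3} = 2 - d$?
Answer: $\frac{1}{94} \approx 0.010638$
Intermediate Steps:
$J{\left(S,m \right)} = 6$ ($J{\left(S,m \right)} = 3 \left(2 - 0\right) = 3 \left(2 + 0\right) = 3 \cdot 2 = 6$)
$r = -5$ ($r = \left(-5\right) 1 = -5$)
$E{\left(V \right)} = 29$ ($E{\left(V \right)} = 4 - -25 = 4 + 25 = 29$)
$\frac{1}{X{\left(-270 \right)} + E{\left(-271 \right)}} = \frac{1}{65 + 29} = \frac{1}{94}$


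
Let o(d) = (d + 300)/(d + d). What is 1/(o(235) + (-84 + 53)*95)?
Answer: -94/276723 ≈ -0.00033969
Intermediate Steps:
o(d) = (300 + d)/(2*d) (o(d) = (300 + d)/((2*d)) = (300 + d)*(1/(2*d)) = (300 + d)/(2*d))
1/(o(235) + (-84 + 53)*95) = 1/((1/2)*(300 + 235)/235 + (-84 + 53)*95) = 1/((1/2)*(1/235)*535 - 31*95) = 1/(107/94 - 2945) = 1/(-276723/94) = -94/276723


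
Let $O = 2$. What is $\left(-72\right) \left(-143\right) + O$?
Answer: $10298$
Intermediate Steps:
$\left(-72\right) \left(-143\right) + O = \left(-72\right) \left(-143\right) + 2 = 10296 + 2 = 10298$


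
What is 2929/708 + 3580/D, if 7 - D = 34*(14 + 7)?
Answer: -463837/500556 ≈ -0.92664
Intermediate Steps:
D = -707 (D = 7 - 34*(14 + 7) = 7 - 34*21 = 7 - 1*714 = 7 - 714 = -707)
2929/708 + 3580/D = 2929/708 + 3580/(-707) = 2929*(1/708) + 3580*(-1/707) = 2929/708 - 3580/707 = -463837/500556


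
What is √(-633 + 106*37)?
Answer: √3289 ≈ 57.350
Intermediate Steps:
√(-633 + 106*37) = √(-633 + 3922) = √3289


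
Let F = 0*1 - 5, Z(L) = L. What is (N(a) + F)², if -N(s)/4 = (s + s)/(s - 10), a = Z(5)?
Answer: 9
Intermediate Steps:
F = -5 (F = 0 - 5 = -5)
a = 5
N(s) = -8*s/(-10 + s) (N(s) = -4*(s + s)/(s - 10) = -4*2*s/(-10 + s) = -8*s/(-10 + s))
(N(a) + F)² = (-8*5/(-10 + 5) - 5)² = (-8*5/(-5) - 5)² = (-8*5*(-⅕) - 5)² = (8 - 5)² = 3² = 9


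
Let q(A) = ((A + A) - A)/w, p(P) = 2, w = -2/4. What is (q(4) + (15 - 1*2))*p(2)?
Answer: 10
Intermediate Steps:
w = -½ (w = -2*¼ = -½ ≈ -0.50000)
q(A) = -2*A (q(A) = ((A + A) - A)/(-½) = (2*A - A)*(-2) = A*(-2) = -2*A)
(q(4) + (15 - 1*2))*p(2) = (-2*4 + (15 - 1*2))*2 = (-8 + (15 - 2))*2 = (-8 + 13)*2 = 5*2 = 10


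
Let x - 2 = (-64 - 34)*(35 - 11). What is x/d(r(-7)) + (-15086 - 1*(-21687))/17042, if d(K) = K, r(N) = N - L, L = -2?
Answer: 8016341/17042 ≈ 470.39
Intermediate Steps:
r(N) = 2 + N (r(N) = N - 1*(-2) = N + 2 = 2 + N)
x = -2350 (x = 2 + (-64 - 34)*(35 - 11) = 2 - 98*24 = 2 - 2352 = -2350)
x/d(r(-7)) + (-15086 - 1*(-21687))/17042 = -2350/(2 - 7) + (-15086 - 1*(-21687))/17042 = -2350/(-5) + (-15086 + 21687)*(1/17042) = -2350*(-1/5) + 6601*(1/17042) = 470 + 6601/17042 = 8016341/17042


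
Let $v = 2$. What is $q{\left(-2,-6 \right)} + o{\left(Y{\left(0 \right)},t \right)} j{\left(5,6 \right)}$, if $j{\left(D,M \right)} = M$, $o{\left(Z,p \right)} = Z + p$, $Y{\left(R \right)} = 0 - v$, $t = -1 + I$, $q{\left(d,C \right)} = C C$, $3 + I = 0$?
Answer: $0$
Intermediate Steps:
$I = -3$ ($I = -3 + 0 = -3$)
$q{\left(d,C \right)} = C^{2}$
$t = -4$ ($t = -1 - 3 = -4$)
$Y{\left(R \right)} = -2$ ($Y{\left(R \right)} = 0 - 2 = -2$)
$q{\left(-2,-6 \right)} + o{\left(Y{\left(0 \right)},t \right)} j{\left(5,6 \right)} = \left(-6\right)^{2} + \left(-2 - 4\right) 6 = 36 - 36 = 0$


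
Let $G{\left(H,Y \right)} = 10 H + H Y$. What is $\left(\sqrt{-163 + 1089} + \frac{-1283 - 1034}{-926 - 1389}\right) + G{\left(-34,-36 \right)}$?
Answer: $\frac{2048777}{2315} + \sqrt{926} \approx 915.43$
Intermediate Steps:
$\left(\sqrt{-163 + 1089} + \frac{-1283 - 1034}{-926 - 1389}\right) + G{\left(-34,-36 \right)} = \left(\sqrt{-163 + 1089} + \frac{-1283 - 1034}{-926 - 1389}\right) - 34 \left(10 - 36\right) = \left(\sqrt{926} - \frac{2317}{-2315}\right) - -884 = \left(\sqrt{926} - - \frac{2317}{2315}\right) + 884 = \left(\sqrt{926} + \frac{2317}{2315}\right) + 884 = \left(\frac{2317}{2315} + \sqrt{926}\right) + 884 = \frac{2048777}{2315} + \sqrt{926}$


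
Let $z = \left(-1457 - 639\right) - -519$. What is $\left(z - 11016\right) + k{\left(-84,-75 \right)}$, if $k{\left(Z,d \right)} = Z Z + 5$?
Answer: $-5532$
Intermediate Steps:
$k{\left(Z,d \right)} = 5 + Z^{2}$ ($k{\left(Z,d \right)} = Z^{2} + 5 = 5 + Z^{2}$)
$z = -1577$ ($z = -2096 + 519 = -1577$)
$\left(z - 11016\right) + k{\left(-84,-75 \right)} = \left(-1577 - 11016\right) + \left(5 + \left(-84\right)^{2}\right) = -12593 + \left(5 + 7056\right) = -12593 + 7061 = -5532$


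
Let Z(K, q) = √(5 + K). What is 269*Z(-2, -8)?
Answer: 269*√3 ≈ 465.92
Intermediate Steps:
269*Z(-2, -8) = 269*√(5 - 2) = 269*√3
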